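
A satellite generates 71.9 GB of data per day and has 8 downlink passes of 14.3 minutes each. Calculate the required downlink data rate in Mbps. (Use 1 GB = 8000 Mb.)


total contact time = 8 * 14.3 * 60 = 6864.0000 s
data = 71.9 GB = 575200.0000 Mb
rate = 575200.0000 / 6864.0000 = 83.7995 Mbps

83.7995 Mbps


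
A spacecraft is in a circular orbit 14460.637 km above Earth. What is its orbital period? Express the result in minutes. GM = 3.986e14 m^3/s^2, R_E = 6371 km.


r = 20831.6370 km = 2.0831637e+07 m
T = 2*pi*sqrt(r^3/mu) = 2*pi*sqrt(9.0400368e+21 / 3.986e14)
T = 29922.3928 s = 498.7065 min

498.7065 minutes


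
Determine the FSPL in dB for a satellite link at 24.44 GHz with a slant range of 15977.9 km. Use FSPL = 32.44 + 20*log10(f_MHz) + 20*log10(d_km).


f = 24.44 GHz = 24440.0000 MHz
d = 15977.9 km
FSPL = 32.44 + 20*log10(24440.0000) + 20*log10(15977.9)
FSPL = 32.44 + 87.7620 + 84.0704
FSPL = 204.2724 dB

204.2724 dB


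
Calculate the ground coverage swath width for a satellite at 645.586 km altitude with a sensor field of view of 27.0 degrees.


FOV = 27.0 deg = 0.4712389 rad
swath = 2 * alt * tan(FOV/2) = 2 * 645.586 * tan(0.2356194)
swath = 2 * 645.586 * 0.2400788
swath = 309.9830 km

309.9830 km


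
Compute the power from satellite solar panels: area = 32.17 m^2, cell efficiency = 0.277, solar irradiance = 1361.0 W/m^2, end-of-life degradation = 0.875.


P = area * eta * S * degradation
P = 32.17 * 0.277 * 1361.0 * 0.875
P = 10611.9943 W

10611.9943 W


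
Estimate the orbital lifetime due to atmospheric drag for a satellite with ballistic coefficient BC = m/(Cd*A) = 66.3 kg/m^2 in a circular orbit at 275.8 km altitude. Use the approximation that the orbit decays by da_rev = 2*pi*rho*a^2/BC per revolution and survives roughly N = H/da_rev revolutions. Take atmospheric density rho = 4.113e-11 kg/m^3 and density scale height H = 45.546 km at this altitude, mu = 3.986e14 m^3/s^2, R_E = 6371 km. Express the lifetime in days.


a = R_E + alt = 6646.8000 km = 6.6468e+06 m
da_rev = 2*pi*rho*a^2/BC = 2*pi*4.113e-11*(6.6468e+06)^2/66.3 = 172.206790 m per revolution
N = H/da_rev = 45546.0000 m / 172.206790 m = 264.4843 revolutions
P = 2*pi*sqrt(a^3/mu) = 5392.9965 s
lifetime = N*P = 264.4843 * 5392.9965 = 1.4263631e+06 s = 16.5088 days

16.5088 days


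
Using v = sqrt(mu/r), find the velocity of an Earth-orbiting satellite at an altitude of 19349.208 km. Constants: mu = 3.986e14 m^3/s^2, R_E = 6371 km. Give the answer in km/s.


r = R_E + alt = 6371.0 + 19349.208 = 25720.2080 km = 2.5720208e+07 m
v = sqrt(mu/r) = sqrt(3.986e14 / 2.5720208e+07) = 3936.6917 m/s = 3.9367 km/s

3.9367 km/s


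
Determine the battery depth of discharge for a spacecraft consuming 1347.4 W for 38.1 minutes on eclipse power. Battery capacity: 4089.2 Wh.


E_used = P * t / 60 = 1347.4 * 38.1 / 60 = 855.5990 Wh
DOD = E_used / E_total * 100 = 855.5990 / 4089.2 * 100
DOD = 20.9234 %

20.9234 %


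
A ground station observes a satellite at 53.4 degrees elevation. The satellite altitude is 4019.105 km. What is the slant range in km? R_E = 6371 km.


h = 4019.105 km, el = 53.4 deg
d = -R_E*sin(el) + sqrt((R_E*sin(el))^2 + 2*R_E*h + h^2)
d = -6371.0000*sin(0.9320058) + sqrt((6371.0000*0.8028175)^2 + 2*6371.0000*4019.105 + 4019.105^2)
d = 4556.0983 km

4556.0983 km


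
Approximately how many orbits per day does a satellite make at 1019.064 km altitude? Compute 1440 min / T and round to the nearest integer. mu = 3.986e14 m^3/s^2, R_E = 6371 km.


r = 7.390064e+06 m
T = 2*pi*sqrt(r^3/mu) = 6322.4226 s = 105.3737 min
revs/day = 1440 / 105.3737 = 13.6656
Rounded: 14 revolutions per day

14 revolutions per day


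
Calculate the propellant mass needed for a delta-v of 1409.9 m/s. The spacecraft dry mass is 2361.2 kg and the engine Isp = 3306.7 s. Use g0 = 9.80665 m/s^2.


ve = Isp * g0 = 3306.7 * 9.80665 = 32427.649555 m/s
mass ratio = exp(dv/ve) = exp(1409.9/32427.649555) = 1.04443736
m_prop = m_dry * (mr - 1) = 2361.2 * (1.04443736 - 1)
m_prop = 104.9255 kg

104.9255 kg


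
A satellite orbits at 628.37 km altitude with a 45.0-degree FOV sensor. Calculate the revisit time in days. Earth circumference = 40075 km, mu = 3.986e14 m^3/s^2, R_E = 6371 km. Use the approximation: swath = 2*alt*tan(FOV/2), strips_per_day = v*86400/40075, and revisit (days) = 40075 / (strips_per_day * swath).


swath = 2*628.37*tan(0.3926991) = 520.5588 km
v = sqrt(mu/r) = 7546.3887 m/s = 7.5464 km/s
strips/day = v*86400/40075 = 7.5464*86400/40075 = 16.2697
coverage/day = strips * swath = 16.2697 * 520.5588 = 8469.3316 km
revisit = 40075 / 8469.3316 = 4.7318 days

4.7318 days


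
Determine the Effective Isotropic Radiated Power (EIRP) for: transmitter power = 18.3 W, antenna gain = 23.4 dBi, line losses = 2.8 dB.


Pt = 18.3 W = 12.6245 dBW
EIRP = Pt_dBW + Gt - losses = 12.6245 + 23.4 - 2.8 = 33.2245 dBW

33.2245 dBW


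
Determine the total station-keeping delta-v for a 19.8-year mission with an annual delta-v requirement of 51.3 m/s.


dV = rate * years = 51.3 * 19.8
dV = 1015.7400 m/s

1015.7400 m/s


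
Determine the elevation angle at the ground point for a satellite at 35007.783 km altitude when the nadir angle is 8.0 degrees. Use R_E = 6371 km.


r = R_E + alt = 41378.7830 km
Law of sines in the satellite / Earth-center / ground-point triangle:
  sin(nadir)/R_E = sin(90 + el)/r  =>  cos(el) = (r/R_E)*sin(nadir)
cos(el) = (41378.7830 / 6371.0000) * sin(8.0 deg) = 0.9039105
el = arccos(0.9039105) = 25.3231 deg
(Earth-central angle = 90 - nadir - el = 56.6769 deg)

25.3231 degrees


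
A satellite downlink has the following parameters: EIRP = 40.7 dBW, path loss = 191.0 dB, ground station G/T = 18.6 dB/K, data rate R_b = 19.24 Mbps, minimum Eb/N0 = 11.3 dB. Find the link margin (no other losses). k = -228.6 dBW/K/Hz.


C/N0 = EIRP - FSPL + G/T - k = 40.7 - 191.0 + 18.6 - (-228.6)
C/N0 = 96.9000 dB-Hz
R_b = 19.24 Mbps = 1.924e+07 bps -> 10*log10(R_b) = 72.8421 dB-Hz
Eb/N0 = C/N0 - 10*log10(R_b) = 96.9000 - 72.8421 = 24.0579 dB
Margin = Eb/N0 - Eb/N0_req = 24.0579 - 11.3 = 12.7579 dB (link closes)

12.7579 dB


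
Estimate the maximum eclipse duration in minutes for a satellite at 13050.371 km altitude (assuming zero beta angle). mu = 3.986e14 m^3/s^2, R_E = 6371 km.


r = 19421.3710 km
T = 448.9312 min
Eclipse fraction = arcsin(R_E/r)/pi = arcsin(6371.0000/19421.3710)/pi
= arcsin(0.3280407)/pi = 0.1063883
Eclipse duration = 0.1063883 * 448.9312 = 47.7610 min

47.7610 minutes


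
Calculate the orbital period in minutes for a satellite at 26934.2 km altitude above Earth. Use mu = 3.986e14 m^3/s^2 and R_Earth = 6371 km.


r = 33305.2000 km = 3.33052e+07 m
T = 2*pi*sqrt(r^3/mu) = 2*pi*sqrt(3.6943338e+22 / 3.986e14)
T = 60489.4019 s = 1008.1567 min

1008.1567 minutes


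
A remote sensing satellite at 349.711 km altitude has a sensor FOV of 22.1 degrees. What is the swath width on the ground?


FOV = 22.1 deg = 0.3857178 rad
swath = 2 * alt * tan(FOV/2) = 2 * 349.711 * tan(0.1928589)
swath = 2 * 349.711 * 0.1952861
swath = 136.5874 km

136.5874 km


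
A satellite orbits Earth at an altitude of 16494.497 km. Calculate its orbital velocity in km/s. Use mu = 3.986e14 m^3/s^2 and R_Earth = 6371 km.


r = R_E + alt = 6371.0 + 16494.497 = 22865.4970 km = 2.2865497e+07 m
v = sqrt(mu/r) = sqrt(3.986e14 / 2.2865497e+07) = 4175.2100 m/s = 4.1752 km/s

4.1752 km/s


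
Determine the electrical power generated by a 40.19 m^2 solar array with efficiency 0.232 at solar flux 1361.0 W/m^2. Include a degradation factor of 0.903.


P = area * eta * S * degradation
P = 40.19 * 0.232 * 1361.0 * 0.903
P = 11459.1358 W

11459.1358 W


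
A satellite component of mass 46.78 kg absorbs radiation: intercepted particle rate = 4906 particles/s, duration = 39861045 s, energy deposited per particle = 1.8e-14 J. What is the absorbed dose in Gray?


Total energy deposited = rate * time * E_per
  = 4906 * 39861045 * 1.8e-14 = 0.003520049 J
Dose = E_total / mass = 0.003520049 / 46.78
Dose = 7.5246882e-05 Gy

7.5247e-05 Gy


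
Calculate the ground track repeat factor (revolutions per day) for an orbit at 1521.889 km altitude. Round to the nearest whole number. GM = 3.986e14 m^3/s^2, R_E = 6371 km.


r = 7.892889e+06 m
T = 2*pi*sqrt(r^3/mu) = 6978.5503 s = 116.3092 min
revs/day = 1440 / 116.3092 = 12.3808
Rounded: 12 revolutions per day

12 revolutions per day


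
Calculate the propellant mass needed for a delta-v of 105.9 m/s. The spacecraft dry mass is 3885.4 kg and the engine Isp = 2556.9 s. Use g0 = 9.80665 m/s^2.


ve = Isp * g0 = 2556.9 * 9.80665 = 25074.623385 m/s
mass ratio = exp(dv/ve) = exp(105.9/25074.623385) = 1.00423232
m_prop = m_dry * (mr - 1) = 3885.4 * (1.00423232 - 1)
m_prop = 16.4443 kg

16.4443 kg


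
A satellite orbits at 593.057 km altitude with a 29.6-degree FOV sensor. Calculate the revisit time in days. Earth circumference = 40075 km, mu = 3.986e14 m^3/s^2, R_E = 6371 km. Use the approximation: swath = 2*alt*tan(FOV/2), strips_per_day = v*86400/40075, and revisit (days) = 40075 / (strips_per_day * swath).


swath = 2*593.057*tan(0.2583087) = 313.3848 km
v = sqrt(mu/r) = 7565.4974 m/s = 7.5655 km/s
strips/day = v*86400/40075 = 7.5655*86400/40075 = 16.3109
coverage/day = strips * swath = 16.3109 * 313.3848 = 5111.5861 km
revisit = 40075 / 5111.5861 = 7.8400 days

7.8400 days


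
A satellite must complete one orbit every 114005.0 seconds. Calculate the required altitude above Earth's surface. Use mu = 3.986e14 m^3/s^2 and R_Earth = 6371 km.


T = 114005.0 s
r = (mu*T^2/(4*pi^2))^(1/3) = (3.986e14 * 114005.0^2 / (4*pi^2))^(1/3)
r = 5.0816933e+07 m = 50816.9332 km
alt = r - R_E = 50816.9332 - 6371 = 44445.9332 km

44445.9332 km


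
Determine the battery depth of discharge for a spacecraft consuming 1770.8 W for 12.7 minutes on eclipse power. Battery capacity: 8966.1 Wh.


E_used = P * t / 60 = 1770.8 * 12.7 / 60 = 374.8193 Wh
DOD = E_used / E_total * 100 = 374.8193 / 8966.1 * 100
DOD = 4.1804 %

4.1804 %


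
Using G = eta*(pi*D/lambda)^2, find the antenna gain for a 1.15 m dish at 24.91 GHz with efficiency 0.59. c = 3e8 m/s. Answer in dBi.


lambda = c/f = 3e8 / 2.491e+10 = 0.01204336 m
G = eta*(pi*D/lambda)^2 = 0.59*(pi*1.15/0.01204336)^2
G = 53094.8482 (linear)
G = 10*log10(53094.8482) = 47.2505 dBi

47.2505 dBi


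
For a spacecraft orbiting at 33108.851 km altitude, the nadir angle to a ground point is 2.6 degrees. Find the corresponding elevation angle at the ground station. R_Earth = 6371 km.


r = R_E + alt = 39479.8510 km
Law of sines in the satellite / Earth-center / ground-point triangle:
  sin(nadir)/R_E = sin(90 + el)/r  =>  cos(el) = (r/R_E)*sin(nadir)
cos(el) = (39479.8510 / 6371.0000) * sin(2.6 deg) = 0.2811056
el = arccos(0.2811056) = 73.6738 deg
(Earth-central angle = 90 - nadir - el = 13.7262 deg)

73.6738 degrees


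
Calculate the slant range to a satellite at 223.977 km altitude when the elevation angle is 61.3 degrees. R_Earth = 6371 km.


h = 223.977 km, el = 61.3 deg
d = -R_E*sin(el) + sqrt((R_E*sin(el))^2 + 2*R_E*h + h^2)
d = -6371.0000*sin(1.0699) + sqrt((6371.0000*0.8771462)^2 + 2*6371.0000*223.977 + 223.977^2)
d = 254.0607 km

254.0607 km


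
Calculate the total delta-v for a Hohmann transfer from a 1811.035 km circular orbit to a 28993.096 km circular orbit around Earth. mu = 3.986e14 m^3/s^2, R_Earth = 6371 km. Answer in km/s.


r1 = 8182.0350 km = 8.182035e+06 m
r2 = 35364.0960 km = 3.5364096e+07 m
dv1 = sqrt(mu/r1)*(sqrt(2*r2/(r1+r2)) - 1) = 1915.5572 m/s
dv2 = sqrt(mu/r2)*(1 - sqrt(2*r1/(r1+r2))) = 1299.2175 m/s
total dv = |dv1| + |dv2| = 1915.5572 + 1299.2175 = 3214.7747 m/s = 3.2148 km/s

3.2148 km/s


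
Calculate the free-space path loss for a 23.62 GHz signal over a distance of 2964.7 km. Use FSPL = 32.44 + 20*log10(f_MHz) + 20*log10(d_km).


f = 23.62 GHz = 23620.0000 MHz
d = 2964.7 km
FSPL = 32.44 + 20*log10(23620.0000) + 20*log10(2964.7)
FSPL = 32.44 + 87.4656 + 69.4396
FSPL = 189.3452 dB

189.3452 dB


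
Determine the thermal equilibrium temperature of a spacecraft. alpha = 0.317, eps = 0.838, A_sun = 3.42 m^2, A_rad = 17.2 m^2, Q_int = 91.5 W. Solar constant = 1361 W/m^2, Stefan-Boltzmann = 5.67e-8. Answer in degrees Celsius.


Numerator = alpha*S*A_sun + Q_int = 0.317*1361*3.42 + 91.5 = 1567.0145 W
Denominator = eps*sigma*A_rad = 0.838*5.67e-8*17.2 = 8.1725112e-07 W/K^4
T^4 = 1.9174211e+09 K^4
T = 209.2567 K = -63.8933 C

-63.8933 degrees Celsius


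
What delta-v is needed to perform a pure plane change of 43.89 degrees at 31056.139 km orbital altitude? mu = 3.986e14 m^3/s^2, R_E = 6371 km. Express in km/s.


r = 37427.1390 km = 3.7427139e+07 m
V = sqrt(mu/r) = 3263.4377 m/s
di = 43.89 deg = 0.766025 rad
dV = 2*V*sin(di/2) = 2*3263.4377*sin(0.3830125)
dV = 2439.2003 m/s = 2.4392 km/s

2.4392 km/s


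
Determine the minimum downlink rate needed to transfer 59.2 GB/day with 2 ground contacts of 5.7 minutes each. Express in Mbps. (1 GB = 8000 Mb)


total contact time = 2 * 5.7 * 60 = 684.0000 s
data = 59.2 GB = 473600.0000 Mb
rate = 473600.0000 / 684.0000 = 692.3977 Mbps

692.3977 Mbps


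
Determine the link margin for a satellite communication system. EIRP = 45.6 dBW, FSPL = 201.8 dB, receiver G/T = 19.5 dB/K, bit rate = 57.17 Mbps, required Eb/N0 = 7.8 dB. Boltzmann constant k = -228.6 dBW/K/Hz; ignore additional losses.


C/N0 = EIRP - FSPL + G/T - k = 45.6 - 201.8 + 19.5 - (-228.6)
C/N0 = 91.9000 dB-Hz
R_b = 57.17 Mbps = 5.717e+07 bps -> 10*log10(R_b) = 77.5717 dB-Hz
Eb/N0 = C/N0 - 10*log10(R_b) = 91.9000 - 77.5717 = 14.3283 dB
Margin = Eb/N0 - Eb/N0_req = 14.3283 - 7.8 = 6.5283 dB (link closes)

6.5283 dB


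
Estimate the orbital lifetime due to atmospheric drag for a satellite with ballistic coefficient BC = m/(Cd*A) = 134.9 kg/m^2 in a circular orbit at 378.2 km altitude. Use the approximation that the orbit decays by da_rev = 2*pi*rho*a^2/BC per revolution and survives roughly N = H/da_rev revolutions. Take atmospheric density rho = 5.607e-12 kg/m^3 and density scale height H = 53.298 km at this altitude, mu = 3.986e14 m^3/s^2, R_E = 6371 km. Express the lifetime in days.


a = R_E + alt = 6749.2000 km = 6.7492e+06 m
da_rev = 2*pi*rho*a^2/BC = 2*pi*5.607e-12*(6.7492e+06)^2/134.9 = 11.896058 m per revolution
N = H/da_rev = 53298.0000 m / 11.896058 m = 4480.3077 revolutions
P = 2*pi*sqrt(a^3/mu) = 5518.1013 s
lifetime = N*P = 4480.3077 * 5518.1013 = 2.4722792e+07 s = 286.1434 days

286.1434 days


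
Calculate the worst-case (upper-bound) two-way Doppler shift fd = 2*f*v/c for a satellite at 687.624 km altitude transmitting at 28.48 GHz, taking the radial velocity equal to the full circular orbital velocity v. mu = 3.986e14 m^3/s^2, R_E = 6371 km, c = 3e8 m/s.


r = 7.058624e+06 m
v = sqrt(mu/r) = 7514.6477 m/s (worst-case radial velocity)
f = 28.48 GHz = 2.848e+10 Hz
fd = 2*f*v/c = 2*2.848e+10*7514.6477/3.0e+08
fd = 1.4267811e+06 Hz

1.4268e+06 Hz


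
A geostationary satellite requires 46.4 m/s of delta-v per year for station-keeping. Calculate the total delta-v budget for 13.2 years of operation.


dV = rate * years = 46.4 * 13.2
dV = 612.4800 m/s

612.4800 m/s


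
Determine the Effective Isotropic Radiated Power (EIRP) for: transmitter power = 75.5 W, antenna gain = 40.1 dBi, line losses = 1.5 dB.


Pt = 75.5 W = 18.7795 dBW
EIRP = Pt_dBW + Gt - losses = 18.7795 + 40.1 - 1.5 = 57.3795 dBW

57.3795 dBW


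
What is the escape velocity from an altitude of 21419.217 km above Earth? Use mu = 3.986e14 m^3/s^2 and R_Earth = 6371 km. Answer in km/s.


r = 6371.0 + 21419.217 = 27790.2170 km = 2.7790217e+07 m
v_esc = sqrt(2*mu/r) = sqrt(2*3.986e14 / 2.7790217e+07)
v_esc = 5355.9643 m/s = 5.3560 km/s

5.3560 km/s


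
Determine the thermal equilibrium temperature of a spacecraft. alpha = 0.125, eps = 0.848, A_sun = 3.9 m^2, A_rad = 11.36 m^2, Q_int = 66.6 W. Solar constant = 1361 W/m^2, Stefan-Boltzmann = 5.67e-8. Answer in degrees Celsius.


Numerator = alpha*S*A_sun + Q_int = 0.125*1361*3.9 + 66.6 = 730.0875 W
Denominator = eps*sigma*A_rad = 0.848*5.67e-8*11.36 = 5.4620698e-07 W/K^4
T^4 = 1.3366499e+09 K^4
T = 191.2073 K = -81.9427 C

-81.9427 degrees Celsius


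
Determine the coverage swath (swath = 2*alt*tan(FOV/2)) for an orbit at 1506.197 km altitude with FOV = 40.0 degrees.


FOV = 40.0 deg = 0.6981317 rad
swath = 2 * alt * tan(FOV/2) = 2 * 1506.197 * tan(0.3490659)
swath = 2 * 1506.197 * 0.3639702
swath = 1096.4217 km

1096.4217 km


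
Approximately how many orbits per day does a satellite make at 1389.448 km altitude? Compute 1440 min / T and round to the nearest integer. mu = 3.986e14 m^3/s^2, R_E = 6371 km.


r = 7.760448e+06 m
T = 2*pi*sqrt(r^3/mu) = 6803.6413 s = 113.3940 min
revs/day = 1440 / 113.3940 = 12.6991
Rounded: 13 revolutions per day

13 revolutions per day


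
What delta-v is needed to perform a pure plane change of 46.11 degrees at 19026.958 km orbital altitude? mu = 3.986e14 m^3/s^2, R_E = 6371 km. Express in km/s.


r = 25397.9580 km = 2.5397958e+07 m
V = sqrt(mu/r) = 3961.5874 m/s
di = 46.11 deg = 0.8047713 rad
dV = 2*V*sin(di/2) = 2*3961.5874*sin(0.4023857)
dV = 3102.8307 m/s = 3.1028 km/s

3.1028 km/s


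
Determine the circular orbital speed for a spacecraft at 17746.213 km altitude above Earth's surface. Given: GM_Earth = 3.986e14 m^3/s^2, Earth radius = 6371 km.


r = R_E + alt = 6371.0 + 17746.213 = 24117.2130 km = 2.4117213e+07 m
v = sqrt(mu/r) = sqrt(3.986e14 / 2.4117213e+07) = 4065.4169 m/s = 4.0654 km/s

4.0654 km/s


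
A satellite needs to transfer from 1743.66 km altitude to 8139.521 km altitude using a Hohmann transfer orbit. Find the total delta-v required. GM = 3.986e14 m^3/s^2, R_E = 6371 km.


r1 = 8114.6600 km = 8.11466e+06 m
r2 = 14510.5210 km = 1.4510521e+07 m
dv1 = sqrt(mu/r1)*(sqrt(2*r2/(r1+r2)) - 1) = 929.0510 m/s
dv2 = sqrt(mu/r2)*(1 - sqrt(2*r1/(r1+r2))) = 802.1963 m/s
total dv = |dv1| + |dv2| = 929.0510 + 802.1963 = 1731.2473 m/s = 1.7312 km/s

1.7312 km/s


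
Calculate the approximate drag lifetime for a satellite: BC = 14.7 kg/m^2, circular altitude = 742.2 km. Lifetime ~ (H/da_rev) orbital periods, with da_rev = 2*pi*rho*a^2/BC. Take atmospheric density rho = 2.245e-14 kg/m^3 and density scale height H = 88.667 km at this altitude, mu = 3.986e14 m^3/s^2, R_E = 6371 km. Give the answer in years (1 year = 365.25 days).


a = R_E + alt = 7113.2000 km = 7.1132e+06 m
da_rev = 2*pi*rho*a^2/BC = 2*pi*2.245e-14*(7.1132e+06)^2/14.7 = 0.485522006 m per revolution
N = H/da_rev = 88667.0000 m / 0.485522006 m = 182622.0006 revolutions
P = 2*pi*sqrt(a^3/mu) = 5970.4732 s
lifetime = N*P = 182622.0006 * 5970.4732 = 1.0903398e+09 s = 12619.6731 days
years = 12619.6731 / 365.25 = 34.5508 years

34.5508 years


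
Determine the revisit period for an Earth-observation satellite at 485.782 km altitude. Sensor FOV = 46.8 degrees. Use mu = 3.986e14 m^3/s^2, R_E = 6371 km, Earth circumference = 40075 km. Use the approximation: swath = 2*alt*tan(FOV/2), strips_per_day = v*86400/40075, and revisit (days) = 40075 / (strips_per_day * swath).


swath = 2*485.782*tan(0.408407) = 420.4333 km
v = sqrt(mu/r) = 7624.4492 m/s = 7.6244 km/s
strips/day = v*86400/40075 = 7.6244*86400/40075 = 16.4380
coverage/day = strips * swath = 16.4380 * 420.4333 = 6911.0778 km
revisit = 40075 / 6911.0778 = 5.7987 days

5.7987 days


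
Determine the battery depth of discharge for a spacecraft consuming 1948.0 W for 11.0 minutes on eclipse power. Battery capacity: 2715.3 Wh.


E_used = P * t / 60 = 1948.0 * 11.0 / 60 = 357.1333 Wh
DOD = E_used / E_total * 100 = 357.1333 / 2715.3 * 100
DOD = 13.1526 %

13.1526 %


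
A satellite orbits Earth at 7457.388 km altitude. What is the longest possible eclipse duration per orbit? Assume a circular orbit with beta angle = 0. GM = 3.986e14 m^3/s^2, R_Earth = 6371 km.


r = 13828.3880 km
T = 269.7226 min
Eclipse fraction = arcsin(R_E/r)/pi = arcsin(6371.0000/13828.3880)/pi
= arcsin(0.4607189)/pi = 0.1524084
Eclipse duration = 0.1524084 * 269.7226 = 41.1080 min

41.1080 minutes


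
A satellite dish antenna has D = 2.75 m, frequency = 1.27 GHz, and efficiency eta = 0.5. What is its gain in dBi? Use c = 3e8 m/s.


lambda = c/f = 3e8 / 1.27e+09 = 0.2362205 m
G = eta*(pi*D/lambda)^2 = 0.5*(pi*2.75/0.2362205)^2
G = 668.8059 (linear)
G = 10*log10(668.8059) = 28.2530 dBi

28.2530 dBi


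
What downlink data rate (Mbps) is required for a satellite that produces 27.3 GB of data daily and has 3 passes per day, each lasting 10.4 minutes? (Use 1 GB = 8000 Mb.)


total contact time = 3 * 10.4 * 60 = 1872.0000 s
data = 27.3 GB = 218400.0000 Mb
rate = 218400.0000 / 1872.0000 = 116.6667 Mbps

116.6667 Mbps


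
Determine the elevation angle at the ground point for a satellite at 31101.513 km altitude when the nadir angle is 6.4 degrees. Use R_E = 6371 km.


r = R_E + alt = 37472.5130 km
Law of sines in the satellite / Earth-center / ground-point triangle:
  sin(nadir)/R_E = sin(90 + el)/r  =>  cos(el) = (r/R_E)*sin(nadir)
cos(el) = (37472.5130 / 6371.0000) * sin(6.4 deg) = 0.6556304
el = arccos(0.6556304) = 49.0325 deg
(Earth-central angle = 90 - nadir - el = 34.5675 deg)

49.0325 degrees


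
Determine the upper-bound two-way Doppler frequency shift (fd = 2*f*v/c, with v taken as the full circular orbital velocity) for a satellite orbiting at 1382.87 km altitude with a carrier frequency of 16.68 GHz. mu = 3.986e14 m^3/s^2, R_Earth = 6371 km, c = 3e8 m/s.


r = 7.75387e+06 m
v = sqrt(mu/r) = 7169.8388 m/s (worst-case radial velocity)
f = 16.68 GHz = 1.668e+10 Hz
fd = 2*f*v/c = 2*1.668e+10*7169.8388/3.0e+08
fd = 797286.0708 Hz

797286.0708 Hz


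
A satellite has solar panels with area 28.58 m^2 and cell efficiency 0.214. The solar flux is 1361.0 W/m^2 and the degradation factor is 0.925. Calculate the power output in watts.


P = area * eta * S * degradation
P = 28.58 * 0.214 * 1361.0 * 0.925
P = 7699.7364 W

7699.7364 W


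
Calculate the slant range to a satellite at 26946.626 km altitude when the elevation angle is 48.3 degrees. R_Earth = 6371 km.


h = 26946.626 km, el = 48.3 deg
d = -R_E*sin(el) + sqrt((R_E*sin(el))^2 + 2*R_E*h + h^2)
d = -6371.0000*sin(0.842994) + sqrt((6371.0000*0.7466382)^2 + 2*6371.0000*26946.626 + 26946.626^2)
d = 28290.1349 km

28290.1349 km


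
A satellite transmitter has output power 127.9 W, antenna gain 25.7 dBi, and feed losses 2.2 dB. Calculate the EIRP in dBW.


Pt = 127.9 W = 21.0687 dBW
EIRP = Pt_dBW + Gt - losses = 21.0687 + 25.7 - 2.2 = 44.5687 dBW

44.5687 dBW


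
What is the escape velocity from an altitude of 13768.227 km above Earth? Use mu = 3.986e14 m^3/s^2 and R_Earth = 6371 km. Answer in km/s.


r = 6371.0 + 13768.227 = 20139.2270 km = 2.0139227e+07 m
v_esc = sqrt(2*mu/r) = sqrt(2*3.986e14 / 2.0139227e+07)
v_esc = 6291.6166 m/s = 6.2916 km/s

6.2916 km/s


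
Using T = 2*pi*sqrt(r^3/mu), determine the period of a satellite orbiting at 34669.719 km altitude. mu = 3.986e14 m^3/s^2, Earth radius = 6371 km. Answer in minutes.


r = 41040.7190 km = 4.1040719e+07 m
T = 2*pi*sqrt(r^3/mu) = 2*pi*sqrt(6.912655e+22 / 3.986e14)
T = 82743.4571 s = 1379.0576 min

1379.0576 minutes


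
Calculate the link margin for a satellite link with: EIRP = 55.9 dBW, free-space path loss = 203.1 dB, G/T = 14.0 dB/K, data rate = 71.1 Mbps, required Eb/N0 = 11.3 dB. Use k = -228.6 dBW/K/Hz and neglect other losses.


C/N0 = EIRP - FSPL + G/T - k = 55.9 - 203.1 + 14.0 - (-228.6)
C/N0 = 95.4000 dB-Hz
R_b = 71.1 Mbps = 7.11e+07 bps -> 10*log10(R_b) = 78.5187 dB-Hz
Eb/N0 = C/N0 - 10*log10(R_b) = 95.4000 - 78.5187 = 16.8813 dB
Margin = Eb/N0 - Eb/N0_req = 16.8813 - 11.3 = 5.5813 dB (link closes)

5.5813 dB


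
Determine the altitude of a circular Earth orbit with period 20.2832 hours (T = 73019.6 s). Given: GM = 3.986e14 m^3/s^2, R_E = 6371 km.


T = 73019.6 s
r = (mu*T^2/(4*pi^2))^(1/3) = (3.986e14 * 73019.6^2 / (4*pi^2))^(1/3)
r = 3.7758855e+07 m = 37758.8552 km
alt = r - R_E = 37758.8552 - 6371 = 31387.8552 km

31387.8552 km


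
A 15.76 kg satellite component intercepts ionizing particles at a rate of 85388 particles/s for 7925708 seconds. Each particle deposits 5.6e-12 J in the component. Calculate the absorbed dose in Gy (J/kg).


Total energy deposited = rate * time * E_per
  = 85388 * 7925708 * 5.6e-12 = 3.7899 J
Dose = E_total / mass = 3.7899 / 15.76
Dose = 0.2404732 Gy

0.2405 Gy


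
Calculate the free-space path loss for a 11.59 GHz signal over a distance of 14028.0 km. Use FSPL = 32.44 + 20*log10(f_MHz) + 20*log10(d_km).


f = 11.59 GHz = 11590.0000 MHz
d = 14028.0 km
FSPL = 32.44 + 20*log10(11590.0000) + 20*log10(14028.0)
FSPL = 32.44 + 81.2817 + 82.9399
FSPL = 196.6616 dB

196.6616 dB


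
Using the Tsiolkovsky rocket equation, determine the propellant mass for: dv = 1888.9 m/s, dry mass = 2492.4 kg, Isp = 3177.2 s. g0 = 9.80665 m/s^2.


ve = Isp * g0 = 3177.2 * 9.80665 = 31157.688380 m/s
mass ratio = exp(dv/ve) = exp(1888.9/31157.688380) = 1.06249921
m_prop = m_dry * (mr - 1) = 2492.4 * (1.06249921 - 1)
m_prop = 155.7730 kg

155.7730 kg


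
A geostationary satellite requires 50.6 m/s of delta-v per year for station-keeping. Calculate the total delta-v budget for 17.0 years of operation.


dV = rate * years = 50.6 * 17.0
dV = 860.2000 m/s

860.2000 m/s


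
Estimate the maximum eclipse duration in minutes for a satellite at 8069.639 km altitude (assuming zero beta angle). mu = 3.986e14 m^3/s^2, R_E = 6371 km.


r = 14440.6390 km
T = 287.8323 min
Eclipse fraction = arcsin(R_E/r)/pi = arcsin(6371.0000/14440.6390)/pi
= arcsin(0.4411855)/pi = 0.1454419
Eclipse duration = 0.1454419 * 287.8323 = 41.8629 min

41.8629 minutes


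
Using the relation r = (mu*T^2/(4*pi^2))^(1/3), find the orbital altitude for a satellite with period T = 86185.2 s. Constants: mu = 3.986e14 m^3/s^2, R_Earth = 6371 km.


T = 86185.2 s
r = (mu*T^2/(4*pi^2))^(1/3) = (3.986e14 * 86185.2^2 / (4*pi^2))^(1/3)
r = 4.217104e+07 m = 42171.0403 km
alt = r - R_E = 42171.0403 - 6371 = 35800.0403 km

35800.0403 km


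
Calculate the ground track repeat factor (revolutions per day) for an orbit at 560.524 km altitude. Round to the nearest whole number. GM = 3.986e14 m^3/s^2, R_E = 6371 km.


r = 6.931524e+06 m
T = 2*pi*sqrt(r^3/mu) = 5743.2050 s = 95.7201 min
revs/day = 1440 / 95.7201 = 15.0439
Rounded: 15 revolutions per day

15 revolutions per day


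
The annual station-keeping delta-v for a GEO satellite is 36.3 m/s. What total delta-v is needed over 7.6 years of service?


dV = rate * years = 36.3 * 7.6
dV = 275.8800 m/s

275.8800 m/s


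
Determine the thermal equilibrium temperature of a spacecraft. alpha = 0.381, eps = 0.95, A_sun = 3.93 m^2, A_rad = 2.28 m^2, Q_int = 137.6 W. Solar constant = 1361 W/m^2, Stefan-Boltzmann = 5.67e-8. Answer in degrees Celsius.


Numerator = alpha*S*A_sun + Q_int = 0.381*1361*3.93 + 137.6 = 2175.4661 W
Denominator = eps*sigma*A_rad = 0.95*5.67e-8*2.28 = 1.228122e-07 W/K^4
T^4 = 1.7713762e+10 K^4
T = 364.8192 K = 91.6692 C

91.6692 degrees Celsius


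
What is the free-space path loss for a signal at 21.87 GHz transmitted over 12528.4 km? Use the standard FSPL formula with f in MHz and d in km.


f = 21.87 GHz = 21870.0000 MHz
d = 12528.4 km
FSPL = 32.44 + 20*log10(21870.0000) + 20*log10(12528.4)
FSPL = 32.44 + 86.7970 + 81.9579
FSPL = 201.1949 dB

201.1949 dB


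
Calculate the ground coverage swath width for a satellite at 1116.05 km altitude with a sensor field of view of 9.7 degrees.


FOV = 9.7 deg = 0.1692969 rad
swath = 2 * alt * tan(FOV/2) = 2 * 1116.05 * tan(0.08464847)
swath = 2 * 1116.05 * 0.08485123
swath = 189.3964 km

189.3964 km


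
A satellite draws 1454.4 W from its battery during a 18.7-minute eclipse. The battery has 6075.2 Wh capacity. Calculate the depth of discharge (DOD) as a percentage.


E_used = P * t / 60 = 1454.4 * 18.7 / 60 = 453.2880 Wh
DOD = E_used / E_total * 100 = 453.2880 / 6075.2 * 100
DOD = 7.4613 %

7.4613 %


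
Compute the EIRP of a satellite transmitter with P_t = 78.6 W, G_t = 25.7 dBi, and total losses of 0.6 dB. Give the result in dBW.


Pt = 78.6 W = 18.9542 dBW
EIRP = Pt_dBW + Gt - losses = 18.9542 + 25.7 - 0.6 = 44.0542 dBW

44.0542 dBW


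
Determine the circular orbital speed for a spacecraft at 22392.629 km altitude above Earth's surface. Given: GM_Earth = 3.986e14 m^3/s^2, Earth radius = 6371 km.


r = R_E + alt = 6371.0 + 22392.629 = 28763.6290 km = 2.8763629e+07 m
v = sqrt(mu/r) = sqrt(3.986e14 / 2.8763629e+07) = 3722.6037 m/s = 3.7226 km/s

3.7226 km/s


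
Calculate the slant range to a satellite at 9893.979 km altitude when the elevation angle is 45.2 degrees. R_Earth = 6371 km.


h = 9893.979 km, el = 45.2 deg
d = -R_E*sin(el) + sqrt((R_E*sin(el))^2 + 2*R_E*h + h^2)
d = -6371.0000*sin(0.7888888) + sqrt((6371.0000*0.7095707)^2 + 2*6371.0000*9893.979 + 9893.979^2)
d = 11112.5076 km

11112.5076 km


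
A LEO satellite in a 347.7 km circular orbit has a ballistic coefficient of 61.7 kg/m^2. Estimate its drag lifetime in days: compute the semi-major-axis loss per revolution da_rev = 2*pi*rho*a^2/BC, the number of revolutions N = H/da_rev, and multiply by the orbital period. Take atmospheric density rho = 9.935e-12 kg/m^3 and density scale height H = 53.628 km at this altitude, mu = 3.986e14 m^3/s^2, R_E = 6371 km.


a = R_E + alt = 6718.7000 km = 6.7187e+06 m
da_rev = 2*pi*rho*a^2/BC = 2*pi*9.935e-12*(6.7187e+06)^2/61.7 = 45.670217 m per revolution
N = H/da_rev = 53628.0000 m / 45.670217 m = 1174.2445 revolutions
P = 2*pi*sqrt(a^3/mu) = 5480.7387 s
lifetime = N*P = 1174.2445 * 5480.7387 = 6.4357271e+06 s = 74.4876 days

74.4876 days


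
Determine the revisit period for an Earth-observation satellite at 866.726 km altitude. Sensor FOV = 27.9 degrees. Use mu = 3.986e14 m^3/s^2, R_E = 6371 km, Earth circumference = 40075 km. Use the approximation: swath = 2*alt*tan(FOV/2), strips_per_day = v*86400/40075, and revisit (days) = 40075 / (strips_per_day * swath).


swath = 2*866.726*tan(0.2434734) = 430.5917 km
v = sqrt(mu/r) = 7421.0879 m/s = 7.4211 km/s
strips/day = v*86400/40075 = 7.4211*86400/40075 = 15.9996
coverage/day = strips * swath = 15.9996 * 430.5917 = 6889.2740 km
revisit = 40075 / 6889.2740 = 5.8170 days

5.8170 days


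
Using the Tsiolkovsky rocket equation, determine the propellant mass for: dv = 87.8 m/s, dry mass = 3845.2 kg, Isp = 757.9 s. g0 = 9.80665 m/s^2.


ve = Isp * g0 = 757.9 * 9.80665 = 7432.460035 m/s
mass ratio = exp(dv/ve) = exp(87.8/7432.460035) = 1.01188310
m_prop = m_dry * (mr - 1) = 3845.2 * (1.01188310 - 1)
m_prop = 45.6929 kg

45.6929 kg


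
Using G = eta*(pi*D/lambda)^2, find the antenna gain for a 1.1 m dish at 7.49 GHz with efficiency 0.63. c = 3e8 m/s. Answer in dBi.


lambda = c/f = 3e8 / 7.49e+09 = 0.0400534 m
G = eta*(pi*D/lambda)^2 = 0.63*(pi*1.1/0.0400534)^2
G = 4689.7187 (linear)
G = 10*log10(4689.7187) = 36.7115 dBi

36.7115 dBi


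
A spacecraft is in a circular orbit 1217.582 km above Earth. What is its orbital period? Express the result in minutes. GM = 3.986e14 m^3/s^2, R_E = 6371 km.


r = 7588.5820 km = 7.588582e+06 m
T = 2*pi*sqrt(r^3/mu) = 2*pi*sqrt(4.3700046e+20 / 3.986e14)
T = 6578.8831 s = 109.6481 min

109.6481 minutes


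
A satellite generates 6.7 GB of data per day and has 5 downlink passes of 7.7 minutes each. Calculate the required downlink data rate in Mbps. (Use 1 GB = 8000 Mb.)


total contact time = 5 * 7.7 * 60 = 2310.0000 s
data = 6.7 GB = 53600.0000 Mb
rate = 53600.0000 / 2310.0000 = 23.2035 Mbps

23.2035 Mbps


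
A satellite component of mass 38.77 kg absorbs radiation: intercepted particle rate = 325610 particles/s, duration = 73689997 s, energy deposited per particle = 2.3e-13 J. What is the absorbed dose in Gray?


Total energy deposited = rate * time * E_per
  = 325610 * 73689997 * 2.3e-13 = 5.5187 J
Dose = E_total / mass = 5.5187 / 38.77
Dose = 0.1423437 Gy

0.1423 Gy


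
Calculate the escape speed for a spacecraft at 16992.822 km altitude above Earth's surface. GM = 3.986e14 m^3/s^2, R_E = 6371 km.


r = 6371.0 + 16992.822 = 23363.8220 km = 2.3363822e+07 m
v_esc = sqrt(2*mu/r) = sqrt(2*3.986e14 / 2.3363822e+07)
v_esc = 5841.3294 m/s = 5.8413 km/s

5.8413 km/s


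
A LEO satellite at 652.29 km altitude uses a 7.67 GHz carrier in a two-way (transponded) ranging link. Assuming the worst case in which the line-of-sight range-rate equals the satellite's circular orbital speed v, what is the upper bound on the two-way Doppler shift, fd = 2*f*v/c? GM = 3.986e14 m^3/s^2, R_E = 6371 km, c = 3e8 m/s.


r = 7.02329e+06 m
v = sqrt(mu/r) = 7533.5270 m/s (worst-case radial velocity)
f = 7.67 GHz = 7.67e+09 Hz
fd = 2*f*v/c = 2*7.67e+09*7533.5270/3.0e+08
fd = 385214.3450 Hz

385214.3450 Hz


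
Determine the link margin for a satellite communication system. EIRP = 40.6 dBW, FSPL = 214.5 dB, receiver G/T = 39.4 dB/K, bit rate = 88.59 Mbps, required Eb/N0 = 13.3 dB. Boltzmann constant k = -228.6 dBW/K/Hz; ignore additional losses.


C/N0 = EIRP - FSPL + G/T - k = 40.6 - 214.5 + 39.4 - (-228.6)
C/N0 = 94.1000 dB-Hz
R_b = 88.59 Mbps = 8.859e+07 bps -> 10*log10(R_b) = 79.4738 dB-Hz
Eb/N0 = C/N0 - 10*log10(R_b) = 94.1000 - 79.4738 = 14.6262 dB
Margin = Eb/N0 - Eb/N0_req = 14.6262 - 13.3 = 1.3262 dB (link closes)

1.3262 dB


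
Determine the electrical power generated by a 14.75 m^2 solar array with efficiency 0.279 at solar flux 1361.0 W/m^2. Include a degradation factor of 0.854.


P = area * eta * S * degradation
P = 14.75 * 0.279 * 1361.0 * 0.854
P = 4783.1304 W

4783.1304 W


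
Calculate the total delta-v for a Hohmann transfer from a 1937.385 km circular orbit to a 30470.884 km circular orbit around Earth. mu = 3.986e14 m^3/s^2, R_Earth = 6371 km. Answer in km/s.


r1 = 8308.3850 km = 8.308385e+06 m
r2 = 36841.8840 km = 3.6841884e+07 m
dv1 = sqrt(mu/r1)*(sqrt(2*r2/(r1+r2)) - 1) = 1921.9830 m/s
dv2 = sqrt(mu/r2)*(1 - sqrt(2*r1/(r1+r2))) = 1293.8064 m/s
total dv = |dv1| + |dv2| = 1921.9830 + 1293.8064 = 3215.7894 m/s = 3.2158 km/s

3.2158 km/s


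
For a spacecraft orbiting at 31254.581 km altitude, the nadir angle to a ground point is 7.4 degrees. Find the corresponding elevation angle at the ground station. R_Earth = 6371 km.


r = R_E + alt = 37625.5810 km
Law of sines in the satellite / Earth-center / ground-point triangle:
  sin(nadir)/R_E = sin(90 + el)/r  =>  cos(el) = (r/R_E)*sin(nadir)
cos(el) = (37625.5810 / 6371.0000) * sin(7.4 deg) = 0.7606356
el = arccos(0.7606356) = 40.4797 deg
(Earth-central angle = 90 - nadir - el = 42.1203 deg)

40.4797 degrees


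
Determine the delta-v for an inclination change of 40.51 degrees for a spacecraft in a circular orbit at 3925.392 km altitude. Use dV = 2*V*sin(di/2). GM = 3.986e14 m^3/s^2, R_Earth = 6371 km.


r = 10296.3920 km = 1.0296392e+07 m
V = sqrt(mu/r) = 6221.9442 m/s
di = 40.51 deg = 0.7070329 rad
dV = 2*V*sin(di/2) = 2*6221.9442*sin(0.3535164)
dV = 4308.0608 m/s = 4.3081 km/s

4.3081 km/s


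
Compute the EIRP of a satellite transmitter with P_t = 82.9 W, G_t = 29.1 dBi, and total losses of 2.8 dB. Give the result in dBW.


Pt = 82.9 W = 19.1855 dBW
EIRP = Pt_dBW + Gt - losses = 19.1855 + 29.1 - 2.8 = 45.4855 dBW

45.4855 dBW


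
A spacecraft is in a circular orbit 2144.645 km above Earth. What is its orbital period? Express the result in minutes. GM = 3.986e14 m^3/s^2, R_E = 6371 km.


r = 8515.6450 km = 8.515645e+06 m
T = 2*pi*sqrt(r^3/mu) = 2*pi*sqrt(6.175223e+20 / 3.986e14)
T = 7820.5544 s = 130.3426 min

130.3426 minutes


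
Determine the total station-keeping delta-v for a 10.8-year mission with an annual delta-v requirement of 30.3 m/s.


dV = rate * years = 30.3 * 10.8
dV = 327.2400 m/s

327.2400 m/s


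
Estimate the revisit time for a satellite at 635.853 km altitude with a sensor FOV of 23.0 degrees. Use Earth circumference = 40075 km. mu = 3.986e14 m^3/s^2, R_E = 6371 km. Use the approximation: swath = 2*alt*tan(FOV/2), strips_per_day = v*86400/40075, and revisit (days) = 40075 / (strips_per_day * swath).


swath = 2*635.853*tan(0.2007129) = 258.7315 km
v = sqrt(mu/r) = 7542.3580 m/s = 7.5424 km/s
strips/day = v*86400/40075 = 7.5424*86400/40075 = 16.2610
coverage/day = strips * swath = 16.2610 * 258.7315 = 4207.2341 km
revisit = 40075 / 4207.2341 = 9.5253 days

9.5253 days


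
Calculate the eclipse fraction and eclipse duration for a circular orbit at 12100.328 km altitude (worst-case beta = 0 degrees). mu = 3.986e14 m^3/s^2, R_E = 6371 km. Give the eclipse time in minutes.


r = 18471.3280 km
T = 416.3966 min
Eclipse fraction = arcsin(R_E/r)/pi = arcsin(6371.0000/18471.3280)/pi
= arcsin(0.3449129)/pi = 0.1120916
Eclipse duration = 0.1120916 * 416.3966 = 46.6745 min

46.6745 minutes


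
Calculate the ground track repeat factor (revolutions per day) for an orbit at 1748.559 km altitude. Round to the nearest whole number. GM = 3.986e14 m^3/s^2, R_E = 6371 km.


r = 8.119559e+06 m
T = 2*pi*sqrt(r^3/mu) = 7281.3161 s = 121.3553 min
revs/day = 1440 / 121.3553 = 11.8660
Rounded: 12 revolutions per day

12 revolutions per day


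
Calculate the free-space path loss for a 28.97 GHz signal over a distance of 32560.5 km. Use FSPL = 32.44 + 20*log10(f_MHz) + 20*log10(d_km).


f = 28.97 GHz = 28970.0000 MHz
d = 32560.5 km
FSPL = 32.44 + 20*log10(28970.0000) + 20*log10(32560.5)
FSPL = 32.44 + 89.2390 + 90.2538
FSPL = 211.9328 dB

211.9328 dB


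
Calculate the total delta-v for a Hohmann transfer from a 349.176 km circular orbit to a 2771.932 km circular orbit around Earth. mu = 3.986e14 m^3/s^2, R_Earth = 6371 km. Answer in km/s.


r1 = 6720.1760 km = 6.720176e+06 m
r2 = 9142.9320 km = 9.142932e+06 m
dv1 = sqrt(mu/r1)*(sqrt(2*r2/(r1+r2)) - 1) = 567.2360 m/s
dv2 = sqrt(mu/r2)*(1 - sqrt(2*r1/(r1+r2))) = 525.0964 m/s
total dv = |dv1| + |dv2| = 567.2360 + 525.0964 = 1092.3324 m/s = 1.0923 km/s

1.0923 km/s


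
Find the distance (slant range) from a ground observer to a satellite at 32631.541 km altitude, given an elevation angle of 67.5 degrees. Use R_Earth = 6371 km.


h = 32631.541 km, el = 67.5 deg
d = -R_E*sin(el) + sqrt((R_E*sin(el))^2 + 2*R_E*h + h^2)
d = -6371.0000*sin(1.1781) + sqrt((6371.0000*0.9238795)^2 + 2*6371.0000*32631.541 + 32631.541^2)
d = 33040.2270 km

33040.2270 km


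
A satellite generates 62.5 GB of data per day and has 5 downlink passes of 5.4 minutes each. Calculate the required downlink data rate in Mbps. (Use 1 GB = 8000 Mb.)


total contact time = 5 * 5.4 * 60 = 1620.0000 s
data = 62.5 GB = 500000.0000 Mb
rate = 500000.0000 / 1620.0000 = 308.6420 Mbps

308.6420 Mbps


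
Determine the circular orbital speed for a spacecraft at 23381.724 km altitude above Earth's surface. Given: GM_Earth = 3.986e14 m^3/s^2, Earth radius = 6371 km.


r = R_E + alt = 6371.0 + 23381.724 = 29752.7240 km = 2.9752724e+07 m
v = sqrt(mu/r) = sqrt(3.986e14 / 2.9752724e+07) = 3660.2039 m/s = 3.6602 km/s

3.6602 km/s


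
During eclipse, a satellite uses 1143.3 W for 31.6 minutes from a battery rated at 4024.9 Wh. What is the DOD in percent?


E_used = P * t / 60 = 1143.3 * 31.6 / 60 = 602.1380 Wh
DOD = E_used / E_total * 100 = 602.1380 / 4024.9 * 100
DOD = 14.9603 %

14.9603 %


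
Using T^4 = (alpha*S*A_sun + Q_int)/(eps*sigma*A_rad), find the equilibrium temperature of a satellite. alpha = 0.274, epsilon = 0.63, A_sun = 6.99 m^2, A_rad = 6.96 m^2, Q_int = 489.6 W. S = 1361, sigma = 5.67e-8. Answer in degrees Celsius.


Numerator = alpha*S*A_sun + Q_int = 0.274*1361*6.99 + 489.6 = 3096.2689 W
Denominator = eps*sigma*A_rad = 0.63*5.67e-8*6.96 = 2.4861816e-07 W/K^4
T^4 = 1.2453913e+10 K^4
T = 334.0615 K = 60.9115 C

60.9115 degrees Celsius


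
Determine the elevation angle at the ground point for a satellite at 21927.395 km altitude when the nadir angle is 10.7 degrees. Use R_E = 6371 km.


r = R_E + alt = 28298.3950 km
Law of sines in the satellite / Earth-center / ground-point triangle:
  sin(nadir)/R_E = sin(90 + el)/r  =>  cos(el) = (r/R_E)*sin(nadir)
cos(el) = (28298.3950 / 6371.0000) * sin(10.7 deg) = 0.8246849
el = arccos(0.8246849) = 34.4434 deg
(Earth-central angle = 90 - nadir - el = 44.8566 deg)

34.4434 degrees
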